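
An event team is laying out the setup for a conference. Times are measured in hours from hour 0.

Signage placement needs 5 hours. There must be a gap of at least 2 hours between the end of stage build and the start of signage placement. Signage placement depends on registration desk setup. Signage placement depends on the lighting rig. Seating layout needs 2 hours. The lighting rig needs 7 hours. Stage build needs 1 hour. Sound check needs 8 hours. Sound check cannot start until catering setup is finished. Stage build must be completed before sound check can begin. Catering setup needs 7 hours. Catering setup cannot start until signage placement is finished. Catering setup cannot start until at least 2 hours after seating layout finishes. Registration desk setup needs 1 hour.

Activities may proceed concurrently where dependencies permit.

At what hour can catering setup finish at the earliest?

Registration desk setup can start immediately at hour 0; it finishes at hour 1.
Seating layout has no prerequisites, so it starts at hour 0 and finishes at hour 2.
The lighting rig has no prerequisites, so it starts at hour 0 and finishes at hour 7.
Stage build has no prerequisites, so it starts at hour 0 and finishes at hour 1.
Signage placement has to wait for stage build (finishes hour 1, plus 2-hour gap → hour 3); registration desk setup (finishes hour 1); the lighting rig (finishes hour 7). The latest of these is hour 7, so signage placement runs hour 7 to 7 + 5 = hour 12.
For catering setup: signage placement (finishes hour 12); seating layout (finishes hour 2, plus 2-hour gap → hour 4). Taking the maximum gives a start of hour 12, and it finishes at 12 + 7 = hour 19.

19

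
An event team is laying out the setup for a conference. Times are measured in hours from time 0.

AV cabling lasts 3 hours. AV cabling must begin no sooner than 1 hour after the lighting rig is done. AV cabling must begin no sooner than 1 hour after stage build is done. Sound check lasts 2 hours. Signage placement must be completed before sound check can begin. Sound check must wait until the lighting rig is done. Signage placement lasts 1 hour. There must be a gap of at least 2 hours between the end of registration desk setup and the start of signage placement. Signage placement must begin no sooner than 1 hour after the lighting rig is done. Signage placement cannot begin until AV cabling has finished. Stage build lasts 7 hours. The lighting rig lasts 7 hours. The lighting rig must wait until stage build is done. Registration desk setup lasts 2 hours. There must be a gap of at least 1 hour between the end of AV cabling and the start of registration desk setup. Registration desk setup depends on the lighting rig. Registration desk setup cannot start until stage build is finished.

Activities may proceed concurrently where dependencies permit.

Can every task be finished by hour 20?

No

Nothing blocks stage build, so it runs from hour 0 to hour 7.
The lighting rig cannot begin until stage build (finishes hour 7). It runs from hour 7 to 7 + 7 = hour 14.
AV cabling needs all of the lighting rig (finishes hour 14, plus 1-hour gap → hour 15); stage build (finishes hour 7, plus 1-hour gap → hour 8). That puts its earliest start at hour 15; it finishes at 15 + 3 = hour 18.
Registration desk setup cannot start until AV cabling (finishes hour 18, plus 1-hour gap → hour 19); the lighting rig (finishes hour 14); stage build (finishes hour 7). The controlling bound is hour 19, so registration desk setup finishes at 19 + 2 = hour 21.
Signage placement has to wait for registration desk setup (finishes hour 21, plus 2-hour gap → hour 23); the lighting rig (finishes hour 14, plus 1-hour gap → hour 15); AV cabling (finishes hour 18). The latest of these is hour 23, so signage placement runs hour 23 to 23 + 1 = hour 24.
Sound check cannot start until signage placement (finishes hour 24); the lighting rig (finishes hour 14). The controlling bound is hour 24, so sound check finishes at 24 + 2 = hour 26.
The earliest everything can be done is hour 26, which is after the deadline of 20, so it is not possible.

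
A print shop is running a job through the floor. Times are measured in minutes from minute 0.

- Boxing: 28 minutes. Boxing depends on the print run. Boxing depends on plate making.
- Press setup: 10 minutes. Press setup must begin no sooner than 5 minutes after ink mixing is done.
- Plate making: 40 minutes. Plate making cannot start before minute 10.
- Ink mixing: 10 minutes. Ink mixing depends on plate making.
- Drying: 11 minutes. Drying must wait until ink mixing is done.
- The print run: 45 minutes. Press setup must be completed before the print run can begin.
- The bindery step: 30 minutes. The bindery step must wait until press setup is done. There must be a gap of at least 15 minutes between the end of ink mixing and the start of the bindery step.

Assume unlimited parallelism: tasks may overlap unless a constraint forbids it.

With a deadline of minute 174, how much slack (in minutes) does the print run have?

After its own release at minute 10, plate making can start at minute 10 and finishes at minute 50.
Ink mixing cannot begin until plate making (finishes minute 50). It runs from minute 50 to 50 + 10 = minute 60.
Press setup waits on ink mixing (finishes minute 60, plus 5-minute gap → minute 65), so it starts at minute 65 and finishes at 65 + 10 = minute 75.
The print run cannot begin until press setup (finishes minute 75). It runs from minute 75 to 75 + 45 = minute 120.

Working backward from the deadline:
Nothing follows boxing; the deadline of minute 174 is its only limit. It must start by 174 − 28 = minute 146.
The print run must finish before boxing (must start by minute 146). With a 45-minute duration, the print run must start by 146 − 45 = minute 101.
So the print run can start as early as minute 75 and as late as minute 101, giving 101 − 75 = 26 minutes of slack.

26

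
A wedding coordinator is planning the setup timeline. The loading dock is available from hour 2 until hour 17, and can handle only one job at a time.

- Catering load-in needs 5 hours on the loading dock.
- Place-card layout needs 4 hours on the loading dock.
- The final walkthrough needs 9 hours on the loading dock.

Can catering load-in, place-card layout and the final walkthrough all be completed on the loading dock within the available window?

The loading dock window is 17 − 2 = 15 hours.
Running back to back, the jobs need 5 + 4 + 9 = 18 hours on the loading dock.
Since 18 > 15, they cannot all fit.

No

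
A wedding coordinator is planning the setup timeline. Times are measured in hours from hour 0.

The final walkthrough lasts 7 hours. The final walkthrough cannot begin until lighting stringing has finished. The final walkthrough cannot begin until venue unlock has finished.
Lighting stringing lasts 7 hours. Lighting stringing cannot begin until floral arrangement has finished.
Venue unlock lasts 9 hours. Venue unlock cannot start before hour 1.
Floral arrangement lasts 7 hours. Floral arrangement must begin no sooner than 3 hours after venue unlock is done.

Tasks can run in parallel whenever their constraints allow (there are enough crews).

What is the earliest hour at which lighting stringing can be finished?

27

Venue unlock waits on its own release at hour 1, so it starts at hour 1 and finishes at 1 + 9 = hour 10.
After venue unlock (finishes hour 10, plus 3-hour gap → hour 13), floral arrangement can start at hour 13 and finishes at hour 20.
After floral arrangement (finishes hour 20), lighting stringing can start at hour 20 and finishes at hour 27.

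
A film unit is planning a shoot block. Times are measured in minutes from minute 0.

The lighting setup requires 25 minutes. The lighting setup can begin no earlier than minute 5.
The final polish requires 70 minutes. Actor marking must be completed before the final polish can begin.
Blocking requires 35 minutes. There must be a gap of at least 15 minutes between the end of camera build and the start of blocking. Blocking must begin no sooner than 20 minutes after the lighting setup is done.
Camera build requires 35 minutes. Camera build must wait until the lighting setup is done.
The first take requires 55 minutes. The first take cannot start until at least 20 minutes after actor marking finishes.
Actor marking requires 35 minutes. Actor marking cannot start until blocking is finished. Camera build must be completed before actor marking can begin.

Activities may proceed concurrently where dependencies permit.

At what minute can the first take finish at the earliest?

The lighting setup cannot begin until its own release at minute 5. It runs from minute 5 to 5 + 25 = minute 30.
After the lighting setup (finishes minute 30), camera build can start at minute 30 and finishes at minute 65.
Blocking cannot start until camera build (finishes minute 65, plus 15-minute gap → minute 80); the lighting setup (finishes minute 30, plus 20-minute gap → minute 50). The controlling bound is minute 80, so blocking finishes at 80 + 35 = minute 115.
Actor marking needs all of blocking (finishes minute 115); camera build (finishes minute 65). That puts its earliest start at minute 115; it finishes at 115 + 35 = minute 150.
The first take waits on actor marking (finishes minute 150, plus 20-minute gap → minute 170), so it starts at minute 170 and finishes at 170 + 55 = minute 225.

225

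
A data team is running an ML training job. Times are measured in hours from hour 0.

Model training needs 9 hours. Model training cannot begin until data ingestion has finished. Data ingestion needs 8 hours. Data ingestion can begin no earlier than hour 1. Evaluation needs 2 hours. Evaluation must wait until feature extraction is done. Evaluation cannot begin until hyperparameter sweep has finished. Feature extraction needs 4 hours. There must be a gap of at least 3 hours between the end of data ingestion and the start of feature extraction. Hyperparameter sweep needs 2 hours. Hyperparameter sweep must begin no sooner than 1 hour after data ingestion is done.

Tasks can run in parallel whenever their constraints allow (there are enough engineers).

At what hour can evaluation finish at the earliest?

18

After its own release at hour 1, data ingestion can start at hour 1 and finishes at hour 9.
After data ingestion (finishes hour 9, plus 1-hour gap → hour 10), hyperparameter sweep can start at hour 10 and finishes at hour 12.
Feature extraction cannot begin until data ingestion (finishes hour 9, plus 3-hour gap → hour 12). It runs from hour 12 to 12 + 4 = hour 16.
Evaluation needs all of feature extraction (finishes hour 16); hyperparameter sweep (finishes hour 12). That puts its earliest start at hour 16; it finishes at 16 + 2 = hour 18.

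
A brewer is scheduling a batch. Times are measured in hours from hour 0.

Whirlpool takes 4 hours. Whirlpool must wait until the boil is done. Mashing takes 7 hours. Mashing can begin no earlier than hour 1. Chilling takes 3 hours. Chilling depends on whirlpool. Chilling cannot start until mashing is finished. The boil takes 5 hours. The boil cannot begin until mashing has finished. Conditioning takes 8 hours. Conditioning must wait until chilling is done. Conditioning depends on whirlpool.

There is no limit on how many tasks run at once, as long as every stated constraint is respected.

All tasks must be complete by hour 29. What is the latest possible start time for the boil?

9

Nothing follows conditioning; the deadline of hour 29 is its only limit. It must start by 29 − 8 = hour 21.
Chilling feeds into conditioning (must start by hour 21); so chilling must finish by hour 21 and therefore start by hour 18.
Whirlpool feeds chilling (must start by hour 18); conditioning (must start by hour 21). Taking the minimum, whirlpool must finish by hour 18 and start by 18 − 4 = hour 14.
Since whirlpool (must start by hour 14) depends on it, the boil must finish by hour 14. Backing off its 5-hour duration gives a latest start of hour 9.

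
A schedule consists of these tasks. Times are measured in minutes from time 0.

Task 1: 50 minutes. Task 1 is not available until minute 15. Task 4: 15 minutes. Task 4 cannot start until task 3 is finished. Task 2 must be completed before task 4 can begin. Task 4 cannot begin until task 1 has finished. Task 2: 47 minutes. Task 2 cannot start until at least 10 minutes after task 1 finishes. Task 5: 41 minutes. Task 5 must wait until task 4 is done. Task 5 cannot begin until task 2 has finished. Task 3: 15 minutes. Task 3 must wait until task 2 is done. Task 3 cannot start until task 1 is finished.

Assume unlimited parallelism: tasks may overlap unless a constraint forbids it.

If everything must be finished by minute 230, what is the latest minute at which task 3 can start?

Task 5 must finish by minute 230; it takes 41 minutes, so it must start by 230 − 41 = minute 189.
Since task 5 (must start by minute 189) depends on it, task 4 must finish by minute 189. Backing off its 15-minute duration gives a latest start of minute 174.
Task 3 feeds into task 4 (must start by minute 174); so task 3 must finish by minute 174 and therefore start by minute 159.

159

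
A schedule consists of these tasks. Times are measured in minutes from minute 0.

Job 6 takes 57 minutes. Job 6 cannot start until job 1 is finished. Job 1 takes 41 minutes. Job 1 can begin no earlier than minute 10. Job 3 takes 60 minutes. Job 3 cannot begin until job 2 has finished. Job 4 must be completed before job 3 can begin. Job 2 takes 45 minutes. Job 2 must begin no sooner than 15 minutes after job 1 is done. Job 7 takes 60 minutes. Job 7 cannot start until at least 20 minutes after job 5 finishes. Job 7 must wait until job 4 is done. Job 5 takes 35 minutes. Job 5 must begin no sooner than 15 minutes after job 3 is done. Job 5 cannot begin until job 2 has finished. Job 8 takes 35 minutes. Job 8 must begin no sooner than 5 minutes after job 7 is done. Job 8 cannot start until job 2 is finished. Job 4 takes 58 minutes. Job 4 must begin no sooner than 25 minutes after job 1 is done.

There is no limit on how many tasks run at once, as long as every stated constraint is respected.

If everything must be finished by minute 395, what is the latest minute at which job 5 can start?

Job 8 must finish by minute 395; it takes 35 minutes, so it must start by 395 − 35 = minute 360.
Job 7 must finish before job 8 (must start by minute 360, minus 5-minute gap → minute 355). With a 60-minute duration, job 7 must start by 355 − 60 = minute 295.
Job 5 must finish before job 7 (must start by minute 295, minus 20-minute gap → minute 275). With a 35-minute duration, job 5 must start by 275 − 35 = minute 240.

240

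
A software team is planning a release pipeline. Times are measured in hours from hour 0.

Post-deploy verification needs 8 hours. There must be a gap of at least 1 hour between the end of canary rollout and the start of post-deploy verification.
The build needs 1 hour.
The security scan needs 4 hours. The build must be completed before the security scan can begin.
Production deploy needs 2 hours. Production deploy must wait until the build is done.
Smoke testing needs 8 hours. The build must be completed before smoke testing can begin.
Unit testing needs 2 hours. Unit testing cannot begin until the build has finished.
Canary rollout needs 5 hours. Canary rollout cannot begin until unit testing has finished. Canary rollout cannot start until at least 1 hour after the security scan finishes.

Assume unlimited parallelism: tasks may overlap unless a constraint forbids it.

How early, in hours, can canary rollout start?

The build has no prerequisites, so it starts at hour 0 and finishes at hour 1.
After the build (finishes hour 1), the security scan can start at hour 1 and finishes at hour 5.
After the build (finishes hour 1), unit testing can start at hour 1 and finishes at hour 3.
Canary rollout waits on unit testing (finishes hour 3); the security scan (finishes hour 5, plus 1-hour gap → hour 6). The latest of these is hour 6, which is the earliest canary rollout can start.

6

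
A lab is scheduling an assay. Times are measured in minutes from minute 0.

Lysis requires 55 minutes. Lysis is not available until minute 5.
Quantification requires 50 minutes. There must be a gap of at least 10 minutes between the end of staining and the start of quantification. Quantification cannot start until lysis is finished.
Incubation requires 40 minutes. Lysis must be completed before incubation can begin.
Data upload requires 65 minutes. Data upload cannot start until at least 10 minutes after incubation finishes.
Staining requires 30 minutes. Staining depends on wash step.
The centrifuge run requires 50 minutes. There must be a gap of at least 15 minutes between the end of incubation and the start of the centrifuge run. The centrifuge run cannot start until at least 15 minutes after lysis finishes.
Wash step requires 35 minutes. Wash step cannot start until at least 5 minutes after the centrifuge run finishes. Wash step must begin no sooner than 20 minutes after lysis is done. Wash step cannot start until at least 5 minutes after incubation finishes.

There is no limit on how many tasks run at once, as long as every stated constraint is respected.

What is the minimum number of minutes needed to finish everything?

Lysis cannot begin until its own release at minute 5. It runs from minute 5 to 5 + 55 = minute 60.
Incubation waits on lysis (finishes minute 60), so it starts at minute 60 and finishes at 60 + 40 = minute 100.
After incubation (finishes minute 100, plus 10-minute gap → minute 110), data upload can start at minute 110 and finishes at minute 175.
For the centrifuge run: incubation (finishes minute 100, plus 15-minute gap → minute 115); lysis (finishes minute 60, plus 15-minute gap → minute 75). Taking the maximum gives a start of minute 115, and it finishes at 115 + 50 = minute 165.
Wash step needs all of the centrifuge run (finishes minute 165, plus 5-minute gap → minute 170); lysis (finishes minute 60, plus 20-minute gap → minute 80); incubation (finishes minute 100, plus 5-minute gap → minute 105). That puts its earliest start at minute 170; it finishes at 170 + 35 = minute 205.
Staining cannot begin until wash step (finishes minute 205). It runs from minute 205 to 205 + 30 = minute 235.
Quantification needs all of staining (finishes minute 235, plus 10-minute gap → minute 245); lysis (finishes minute 60). That puts its earliest start at minute 245; it finishes at 245 + 50 = minute 295.
All tasks are finished once the last one completes. Finish times: Lysis at 60, Incubation at 100, The centrifuge run at 165, Wash step at 205, Staining at 235, Quantification at 295, Data upload at 175. The latest is minute 295.

295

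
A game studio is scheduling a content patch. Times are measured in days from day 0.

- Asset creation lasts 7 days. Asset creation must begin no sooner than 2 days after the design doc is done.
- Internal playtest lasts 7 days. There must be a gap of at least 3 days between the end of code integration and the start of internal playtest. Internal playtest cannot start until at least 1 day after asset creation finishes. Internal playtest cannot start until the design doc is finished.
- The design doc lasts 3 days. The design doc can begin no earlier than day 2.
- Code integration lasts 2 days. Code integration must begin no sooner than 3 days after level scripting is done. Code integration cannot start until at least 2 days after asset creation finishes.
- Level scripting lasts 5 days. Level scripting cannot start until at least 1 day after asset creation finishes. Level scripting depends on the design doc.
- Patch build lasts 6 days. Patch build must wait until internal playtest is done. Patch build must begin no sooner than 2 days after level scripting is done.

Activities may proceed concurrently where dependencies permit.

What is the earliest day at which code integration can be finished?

25

The design doc waits on its own release at day 2, so it starts at day 2 and finishes at 2 + 3 = day 5.
Asset creation waits on the design doc (finishes day 5, plus 2-day gap → day 7), so it starts at day 7 and finishes at 7 + 7 = day 14.
For level scripting: asset creation (finishes day 14, plus 1-day gap → day 15); the design doc (finishes day 5). Taking the maximum gives a start of day 15, and it finishes at 15 + 5 = day 20.
Code integration needs all of level scripting (finishes day 20, plus 3-day gap → day 23); asset creation (finishes day 14, plus 2-day gap → day 16). That puts its earliest start at day 23; it finishes at 23 + 2 = day 25.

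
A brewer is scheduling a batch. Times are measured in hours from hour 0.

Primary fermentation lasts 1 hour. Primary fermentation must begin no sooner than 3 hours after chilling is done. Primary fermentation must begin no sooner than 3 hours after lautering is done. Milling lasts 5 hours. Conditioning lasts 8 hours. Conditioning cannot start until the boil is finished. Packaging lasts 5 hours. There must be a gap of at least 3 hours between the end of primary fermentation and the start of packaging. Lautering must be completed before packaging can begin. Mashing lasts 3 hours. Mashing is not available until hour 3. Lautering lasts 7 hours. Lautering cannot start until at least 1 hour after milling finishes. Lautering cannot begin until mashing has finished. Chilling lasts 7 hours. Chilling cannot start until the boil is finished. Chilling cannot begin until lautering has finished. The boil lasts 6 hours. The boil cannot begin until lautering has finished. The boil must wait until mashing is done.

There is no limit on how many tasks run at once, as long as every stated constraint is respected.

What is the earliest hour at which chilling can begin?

Mashing waits on its own release at hour 3, so it starts at hour 3 and finishes at 3 + 3 = hour 6.
Nothing blocks milling, so it runs from hour 0 to hour 5.
Lautering has to wait for milling (finishes hour 5, plus 1-hour gap → hour 6); mashing (finishes hour 6). The latest of these is hour 6, so lautering runs hour 6 to 6 + 7 = hour 13.
The boil cannot start until lautering (finishes hour 13); mashing (finishes hour 6). The controlling bound is hour 13, so the boil finishes at 13 + 6 = hour 19.
Chilling waits on the boil (finishes hour 19); lautering (finishes hour 13). The latest of these is hour 19, which is the earliest chilling can start.

19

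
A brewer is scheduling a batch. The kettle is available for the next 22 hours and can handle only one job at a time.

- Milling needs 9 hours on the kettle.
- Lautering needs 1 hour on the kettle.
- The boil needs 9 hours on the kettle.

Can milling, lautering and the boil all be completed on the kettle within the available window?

Yes

Running back to back, the jobs need 9 + 1 + 9 = 19 hours on the kettle.
Since 19 ≤ 22, they fit within the window.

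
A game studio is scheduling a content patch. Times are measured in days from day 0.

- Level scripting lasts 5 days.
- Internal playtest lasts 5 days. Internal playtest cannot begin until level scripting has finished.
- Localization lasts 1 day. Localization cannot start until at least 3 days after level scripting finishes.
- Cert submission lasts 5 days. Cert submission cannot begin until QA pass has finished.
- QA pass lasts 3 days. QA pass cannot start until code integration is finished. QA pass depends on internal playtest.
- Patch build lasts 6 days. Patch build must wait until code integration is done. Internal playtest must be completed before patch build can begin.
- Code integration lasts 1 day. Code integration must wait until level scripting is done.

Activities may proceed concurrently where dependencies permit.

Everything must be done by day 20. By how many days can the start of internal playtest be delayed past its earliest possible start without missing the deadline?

2

Level scripting has no prerequisites, so it starts at day 0 and finishes at day 5.
Internal playtest waits on level scripting (finishes day 5), so it starts at day 5 and finishes at 5 + 5 = day 10.

Working backward from the deadline:
To finish by day 20, cert submission (duration 5) must start no later than day 15.
QA pass must finish before cert submission (must start by day 15). With a 3-day duration, QA pass must start by 15 − 3 = day 12.
Patch build has no dependents, so it just needs to finish by day 20. Starting by 20 − 6 = day 14 achieves that.
Internal playtest must finish in time for QA pass (must start by day 12); patch build (must start by day 14). The tightest is day 12, so internal playtest must start by 12 − 5 = day 7.
So internal playtest can start as early as day 5 and as late as day 7, giving 7 − 5 = 2 days of slack.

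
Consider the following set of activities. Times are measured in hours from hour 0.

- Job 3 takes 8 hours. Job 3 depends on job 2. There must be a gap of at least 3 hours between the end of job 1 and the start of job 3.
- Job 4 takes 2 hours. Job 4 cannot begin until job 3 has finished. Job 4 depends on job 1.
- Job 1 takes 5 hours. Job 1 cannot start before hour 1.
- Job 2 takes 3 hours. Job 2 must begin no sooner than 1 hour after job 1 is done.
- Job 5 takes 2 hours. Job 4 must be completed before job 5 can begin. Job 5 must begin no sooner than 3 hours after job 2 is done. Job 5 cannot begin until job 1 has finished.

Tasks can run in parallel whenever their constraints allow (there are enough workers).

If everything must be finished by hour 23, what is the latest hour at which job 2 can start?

Nothing follows job 5; the deadline of hour 23 is its only limit. It must start by 23 − 2 = hour 21.
Since job 5 (must start by hour 21) depends on it, job 4 must finish by hour 21. Backing off its 2-hour duration gives a latest start of hour 19.
Job 3 feeds into job 4 (must start by hour 19); so job 3 must finish by hour 19 and therefore start by hour 11.
Job 2 has several dependents: job 3 (must start by hour 11); job 5 (must start by hour 21, minus 3-hour gap → hour 18). The earliest of those limits is hour 11, so job 2 must start by 11 − 3 = hour 8.

8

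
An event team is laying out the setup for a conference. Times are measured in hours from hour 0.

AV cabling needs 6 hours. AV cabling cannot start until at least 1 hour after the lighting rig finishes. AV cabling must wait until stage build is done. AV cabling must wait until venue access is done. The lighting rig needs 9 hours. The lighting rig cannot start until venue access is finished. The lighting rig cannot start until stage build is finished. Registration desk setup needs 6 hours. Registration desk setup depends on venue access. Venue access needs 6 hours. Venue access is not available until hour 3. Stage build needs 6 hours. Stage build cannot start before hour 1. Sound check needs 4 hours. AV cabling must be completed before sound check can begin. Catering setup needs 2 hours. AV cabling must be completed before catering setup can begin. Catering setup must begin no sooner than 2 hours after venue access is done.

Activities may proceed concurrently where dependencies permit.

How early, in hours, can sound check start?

25

After its own release at hour 1, stage build can start at hour 1 and finishes at hour 7.
After its own release at hour 3, venue access can start at hour 3 and finishes at hour 9.
The lighting rig cannot start until venue access (finishes hour 9); stage build (finishes hour 7). The controlling bound is hour 9, so the lighting rig finishes at 9 + 9 = hour 18.
AV cabling cannot start until the lighting rig (finishes hour 18, plus 1-hour gap → hour 19); stage build (finishes hour 7); venue access (finishes hour 9). The controlling bound is hour 19, so AV cabling finishes at 19 + 6 = hour 25.
Sound check waits on AV cabling (finishes hour 25), so the earliest it can start is hour 25.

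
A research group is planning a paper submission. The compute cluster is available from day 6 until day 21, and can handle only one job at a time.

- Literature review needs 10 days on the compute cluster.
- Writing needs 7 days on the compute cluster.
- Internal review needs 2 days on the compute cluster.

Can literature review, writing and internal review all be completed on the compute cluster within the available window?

No

The compute cluster window is 21 − 6 = 15 days.
Running back to back, the jobs need 10 + 7 + 2 = 19 days on the compute cluster.
Since 19 > 15, they cannot all fit.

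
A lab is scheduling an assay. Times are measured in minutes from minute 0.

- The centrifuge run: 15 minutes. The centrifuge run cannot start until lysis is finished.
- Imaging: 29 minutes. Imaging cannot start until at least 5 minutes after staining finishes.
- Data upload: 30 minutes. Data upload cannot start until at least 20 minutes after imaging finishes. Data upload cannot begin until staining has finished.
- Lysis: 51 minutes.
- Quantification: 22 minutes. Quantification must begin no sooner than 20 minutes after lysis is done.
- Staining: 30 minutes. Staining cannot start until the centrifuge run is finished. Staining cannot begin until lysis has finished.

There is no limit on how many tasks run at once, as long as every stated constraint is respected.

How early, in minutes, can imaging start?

Lysis has no prerequisites, so it starts at minute 0 and finishes at minute 51.
After lysis (finishes minute 51), the centrifuge run can start at minute 51 and finishes at minute 66.
Staining cannot start until the centrifuge run (finishes minute 66); lysis (finishes minute 51). The controlling bound is minute 66, so staining finishes at 66 + 30 = minute 96.
Imaging waits on staining (finishes minute 96, plus 5-minute gap → minute 101), so the earliest it can start is minute 101.

101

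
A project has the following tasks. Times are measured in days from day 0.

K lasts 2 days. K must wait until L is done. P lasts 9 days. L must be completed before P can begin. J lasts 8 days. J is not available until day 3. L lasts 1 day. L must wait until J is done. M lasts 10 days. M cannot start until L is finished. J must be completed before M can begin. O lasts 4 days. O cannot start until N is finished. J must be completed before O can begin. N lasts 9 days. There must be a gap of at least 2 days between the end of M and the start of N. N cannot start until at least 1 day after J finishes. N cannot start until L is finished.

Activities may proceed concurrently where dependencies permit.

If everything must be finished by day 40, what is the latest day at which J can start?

6

To finish by day 40, K (duration 2) must start no later than day 38.
Nothing follows O; the deadline of day 40 is its only limit. It must start by 40 − 4 = day 36.
N must finish before O (must start by day 36). With a 9-day duration, N must start by 36 − 9 = day 27.
M feeds into N (must start by day 27, minus 2-day gap → day 25); so M must finish by day 25 and therefore start by day 15.
P has no dependents, so it just needs to finish by day 40. Starting by 40 − 9 = day 31 achieves that.
L must finish in time for K (must start by day 38); M (must start by day 15); N (must start by day 27); P (must start by day 31). The tightest is day 15, so L must start by 15 − 1 = day 14.
J feeds L (must start by day 14); M (must start by day 15); N (must start by day 27, minus 1-day gap → day 26); O (must start by day 36). Taking the minimum, J must finish by day 14 and start by 14 − 8 = day 6.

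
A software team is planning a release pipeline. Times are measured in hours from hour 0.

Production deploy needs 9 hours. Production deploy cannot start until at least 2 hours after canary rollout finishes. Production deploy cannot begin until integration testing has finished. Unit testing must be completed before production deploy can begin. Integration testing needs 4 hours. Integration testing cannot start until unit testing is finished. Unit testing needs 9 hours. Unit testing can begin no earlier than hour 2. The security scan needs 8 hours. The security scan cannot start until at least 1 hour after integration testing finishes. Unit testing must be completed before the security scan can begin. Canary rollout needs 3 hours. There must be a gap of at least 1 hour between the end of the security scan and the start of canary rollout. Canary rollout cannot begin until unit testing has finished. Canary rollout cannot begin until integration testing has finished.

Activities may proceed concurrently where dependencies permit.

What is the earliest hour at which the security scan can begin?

16

Unit testing waits on its own release at hour 2, so it starts at hour 2 and finishes at 2 + 9 = hour 11.
After unit testing (finishes hour 11), integration testing can start at hour 11 and finishes at hour 15.
The security scan waits on integration testing (finishes hour 15, plus 1-hour gap → hour 16); unit testing (finishes hour 11). The latest of these is hour 16, which is the earliest the security scan can start.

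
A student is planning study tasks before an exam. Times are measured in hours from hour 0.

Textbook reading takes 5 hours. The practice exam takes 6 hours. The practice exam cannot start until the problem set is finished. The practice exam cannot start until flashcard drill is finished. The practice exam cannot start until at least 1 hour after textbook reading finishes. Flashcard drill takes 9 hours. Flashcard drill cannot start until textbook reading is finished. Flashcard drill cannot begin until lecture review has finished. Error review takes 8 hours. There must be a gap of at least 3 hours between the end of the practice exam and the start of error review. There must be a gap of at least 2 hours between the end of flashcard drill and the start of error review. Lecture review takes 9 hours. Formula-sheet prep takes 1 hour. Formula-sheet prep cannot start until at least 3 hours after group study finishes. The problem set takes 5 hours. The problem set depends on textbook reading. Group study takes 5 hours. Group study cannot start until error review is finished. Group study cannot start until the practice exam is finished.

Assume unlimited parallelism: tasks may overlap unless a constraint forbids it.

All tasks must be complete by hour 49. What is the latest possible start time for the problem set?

18

Formula-sheet prep has no dependents, so it just needs to finish by hour 49. Starting by 49 − 1 = hour 48 achieves that.
Group study must finish before formula-sheet prep (must start by hour 48, minus 3-hour gap → hour 45). With a 5-hour duration, group study must start by 45 − 5 = hour 40.
Since group study (must start by hour 40) depends on it, error review must finish by hour 40. Backing off its 8-hour duration gives a latest start of hour 32.
The practice exam has several dependents: error review (must start by hour 32, minus 3-hour gap → hour 29); group study (must start by hour 40). The earliest of those limits is hour 29, so the practice exam must start by 29 − 6 = hour 23.
The problem set feeds into the practice exam (must start by hour 23); so the problem set must finish by hour 23 and therefore start by hour 18.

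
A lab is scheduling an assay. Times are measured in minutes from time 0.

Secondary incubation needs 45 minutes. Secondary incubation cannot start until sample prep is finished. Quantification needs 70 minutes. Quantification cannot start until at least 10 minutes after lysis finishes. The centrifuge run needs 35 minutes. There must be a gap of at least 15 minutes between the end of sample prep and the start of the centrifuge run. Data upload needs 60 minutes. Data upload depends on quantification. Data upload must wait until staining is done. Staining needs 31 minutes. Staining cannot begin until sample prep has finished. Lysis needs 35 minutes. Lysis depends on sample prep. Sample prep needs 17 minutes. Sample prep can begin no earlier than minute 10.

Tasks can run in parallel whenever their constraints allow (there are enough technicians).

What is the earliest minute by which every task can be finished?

202

After its own release at minute 10, sample prep can start at minute 10 and finishes at minute 27.
After sample prep (finishes minute 27), secondary incubation can start at minute 27 and finishes at minute 72.
Staining waits on sample prep (finishes minute 27), so it starts at minute 27 and finishes at 27 + 31 = minute 58.
After sample prep (finishes minute 27, plus 15-minute gap → minute 42), the centrifuge run can start at minute 42 and finishes at minute 77.
Lysis waits on sample prep (finishes minute 27), so it starts at minute 27 and finishes at 27 + 35 = minute 62.
Quantification waits on lysis (finishes minute 62, plus 10-minute gap → minute 72), so it starts at minute 72 and finishes at 72 + 70 = minute 142.
Data upload has to wait for quantification (finishes minute 142); staining (finishes minute 58). The latest of these is minute 142, so data upload runs minute 142 to 142 + 60 = minute 202.
All tasks are finished once the last one completes. Finish times: Sample prep at 27, Lysis at 62, The centrifuge run at 77, Staining at 58, Secondary incubation at 72, Quantification at 142, Data upload at 202. The latest is minute 202.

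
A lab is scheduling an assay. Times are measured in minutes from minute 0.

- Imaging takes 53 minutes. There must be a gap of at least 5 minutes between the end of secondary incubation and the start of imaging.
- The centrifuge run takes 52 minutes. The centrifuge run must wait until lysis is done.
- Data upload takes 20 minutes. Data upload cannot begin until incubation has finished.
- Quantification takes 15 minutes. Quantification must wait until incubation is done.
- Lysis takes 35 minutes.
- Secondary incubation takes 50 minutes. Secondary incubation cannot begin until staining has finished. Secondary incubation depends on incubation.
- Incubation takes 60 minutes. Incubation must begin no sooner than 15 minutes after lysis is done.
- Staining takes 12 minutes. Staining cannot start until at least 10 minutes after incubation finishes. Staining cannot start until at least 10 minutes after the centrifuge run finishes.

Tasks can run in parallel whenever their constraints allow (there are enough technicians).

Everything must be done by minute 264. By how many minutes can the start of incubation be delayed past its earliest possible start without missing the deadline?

24

Lysis can start immediately at minute 0; it finishes at minute 35.
Incubation cannot begin until lysis (finishes minute 35, plus 15-minute gap → minute 50). It runs from minute 50 to 50 + 60 = minute 110.

Working backward from the deadline:
Nothing follows imaging; the deadline of minute 264 is its only limit. It must start by 264 − 53 = minute 211.
Secondary incubation must finish before imaging (must start by minute 211, minus 5-minute gap → minute 206). With a 50-minute duration, secondary incubation must start by 206 − 50 = minute 156.
Staining feeds into secondary incubation (must start by minute 156); so staining must finish by minute 156 and therefore start by minute 144.
To finish by minute 264, quantification (duration 15) must start no later than minute 249.
Data upload has no dependents, so it just needs to finish by minute 264. Starting by 264 − 20 = minute 244 achieves that.
Incubation feeds staining (must start by minute 144, minus 10-minute gap → minute 134); secondary incubation (must start by minute 156); quantification (must start by minute 249); data upload (must start by minute 244). Taking the minimum, incubation must finish by minute 134 and start by 134 − 60 = minute 74.
So incubation can start as early as minute 50 and as late as minute 74, giving 74 − 50 = 24 minutes of slack.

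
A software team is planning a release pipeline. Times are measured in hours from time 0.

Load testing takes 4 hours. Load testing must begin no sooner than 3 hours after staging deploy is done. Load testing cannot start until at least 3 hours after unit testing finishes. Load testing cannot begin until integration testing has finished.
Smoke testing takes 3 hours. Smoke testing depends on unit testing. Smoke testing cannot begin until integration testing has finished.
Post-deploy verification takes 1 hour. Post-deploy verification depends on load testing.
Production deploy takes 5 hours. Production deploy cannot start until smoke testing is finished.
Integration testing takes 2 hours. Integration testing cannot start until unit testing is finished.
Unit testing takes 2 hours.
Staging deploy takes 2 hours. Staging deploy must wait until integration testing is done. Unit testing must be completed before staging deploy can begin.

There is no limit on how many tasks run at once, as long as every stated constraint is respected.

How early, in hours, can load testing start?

9

Nothing blocks unit testing, so it runs from hour 0 to hour 2.
Integration testing waits on unit testing (finishes hour 2), so it starts at hour 2 and finishes at 2 + 2 = hour 4.
Staging deploy needs all of integration testing (finishes hour 4); unit testing (finishes hour 2). That puts its earliest start at hour 4; it finishes at 4 + 2 = hour 6.
Load testing waits on staging deploy (finishes hour 6, plus 3-hour gap → hour 9); unit testing (finishes hour 2, plus 3-hour gap → hour 5); integration testing (finishes hour 4). The latest of these is hour 9, which is the earliest load testing can start.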